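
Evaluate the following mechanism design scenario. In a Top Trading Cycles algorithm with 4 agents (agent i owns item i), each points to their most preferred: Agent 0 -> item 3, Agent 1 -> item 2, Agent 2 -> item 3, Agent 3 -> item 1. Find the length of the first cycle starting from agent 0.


Step 1: Trace the pointer graph from agent 0: 0 -> 3 -> 1 -> 2 -> 3
Step 2: A cycle is detected when we revisit agent 3
Step 3: The cycle is: 3 -> 1 -> 2 -> 3
Step 4: Cycle length = 3

3


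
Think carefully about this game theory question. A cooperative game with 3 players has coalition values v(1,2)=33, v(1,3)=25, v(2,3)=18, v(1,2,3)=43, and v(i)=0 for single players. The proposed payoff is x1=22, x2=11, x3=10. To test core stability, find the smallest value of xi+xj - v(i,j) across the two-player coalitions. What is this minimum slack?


Step 1: Slack for coalition (1,2): x1+x2 - v12 = 33 - 33 = 0
Step 2: Slack for coalition (1,3): x1+x3 - v13 = 32 - 25 = 7
Step 3: Slack for coalition (2,3): x2+x3 - v23 = 21 - 18 = 3
Step 4: Minimum slack = min(0, 7, 3) = 0, attained by (1,2); no pair can gain by deviating, so the allocation is in the core

0


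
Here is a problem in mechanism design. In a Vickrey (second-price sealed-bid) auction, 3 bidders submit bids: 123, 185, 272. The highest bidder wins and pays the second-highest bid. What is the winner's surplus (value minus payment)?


Step 1: Sort bids in descending order: 272, 185, 123
Step 2: The winning bid is the highest: 272
Step 3: The payment equals the second-highest bid: 185
Step 4: Surplus = winner's bid - payment = 272 - 185 = 87

87


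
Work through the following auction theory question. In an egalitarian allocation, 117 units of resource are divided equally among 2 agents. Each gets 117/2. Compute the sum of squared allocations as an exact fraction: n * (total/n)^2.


Step 1: Each agent's share = 117/2
Step 2: Square of each share = (117/2)^2 = 13689/4
Step 3: Sum of squares = 2 * 13689/4 = 13689/2

13689/2


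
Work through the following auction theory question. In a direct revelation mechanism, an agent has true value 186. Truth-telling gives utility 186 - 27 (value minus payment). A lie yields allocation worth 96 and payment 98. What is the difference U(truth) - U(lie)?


Step 1: U(truth) = value - payment = 186 - 27 = 159
Step 2: U(lie) = allocation - payment = 96 - 98 = -2
Step 3: IC gap = 159 - (-2) = 161

161


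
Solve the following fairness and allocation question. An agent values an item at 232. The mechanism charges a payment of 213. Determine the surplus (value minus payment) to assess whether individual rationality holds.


Step 1: Surplus = value - payment = 232 - 213 = 19
Step 2: IR is satisfied (surplus >= 0)

19


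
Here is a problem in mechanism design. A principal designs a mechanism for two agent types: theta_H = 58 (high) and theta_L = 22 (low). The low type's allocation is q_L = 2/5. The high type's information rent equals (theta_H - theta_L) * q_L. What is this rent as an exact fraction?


Step 1: theta_H - theta_L = 58 - 22 = 36
Step 2: Information rent = (theta_H - theta_L) * q_L
Step 3: = 36 * 2/5
Step 4: = 72/5

72/5


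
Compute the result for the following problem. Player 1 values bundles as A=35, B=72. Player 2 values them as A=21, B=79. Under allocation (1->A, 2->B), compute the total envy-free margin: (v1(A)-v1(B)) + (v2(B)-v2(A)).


Step 1: Player 1's margin = v1(A) - v1(B) = 35 - 72 = -37
Step 2: Player 2's margin = v2(B) - v2(A) = 79 - 21 = 58
Step 3: Total margin = -37 + 58 = 21

21


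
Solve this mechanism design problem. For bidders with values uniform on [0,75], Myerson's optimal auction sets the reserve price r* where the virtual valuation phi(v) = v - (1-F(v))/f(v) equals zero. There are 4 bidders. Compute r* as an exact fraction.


Step 1: For U[0,75], F(v) = v/75 and f(v) = 1/75
Step 2: phi(v) = v - (1 - v/75)/(1/75) = v - (75 - v) = 2v - 75
Step 3: Set phi(r*) = 0: 2r* - 75 = 0
Step 4: r* = 75/2 (the number of bidders n = 4 does not enter)

75/2


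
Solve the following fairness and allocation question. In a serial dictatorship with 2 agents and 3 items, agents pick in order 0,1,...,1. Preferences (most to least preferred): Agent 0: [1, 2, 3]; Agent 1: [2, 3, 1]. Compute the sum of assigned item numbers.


Step 1: Agent 0 picks item 1
Step 2: Agent 1 picks item 2
Step 3: Sum = 1 + 2 = 3

3


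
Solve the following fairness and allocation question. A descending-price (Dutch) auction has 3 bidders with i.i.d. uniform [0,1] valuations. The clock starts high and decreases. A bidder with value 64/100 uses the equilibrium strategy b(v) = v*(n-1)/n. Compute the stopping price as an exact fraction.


Step 1: Dutch auctions are strategically equivalent to first-price auctions
Step 2: The equilibrium bid is b(v) = v*(n-1)/n
Step 3: b = 16/25 * 2/3
Step 4: b = 32/75

32/75


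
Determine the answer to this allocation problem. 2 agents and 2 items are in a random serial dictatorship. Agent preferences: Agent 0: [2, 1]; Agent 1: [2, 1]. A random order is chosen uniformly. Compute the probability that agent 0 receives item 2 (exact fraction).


Step 1: Agent 0 wants item 2
Step 2: There are 2 possible orderings of agents
Step 3: In 1 orderings, agent 0 gets item 2
Step 4: Probability = 1/2

1/2


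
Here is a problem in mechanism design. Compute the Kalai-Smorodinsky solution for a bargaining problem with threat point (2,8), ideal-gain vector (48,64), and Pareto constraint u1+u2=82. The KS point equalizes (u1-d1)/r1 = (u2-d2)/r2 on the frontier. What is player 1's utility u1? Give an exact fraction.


Step 1: At the KS point, (u1-d1)/r1 = (u2-d2)/r2 = t and u1+u2 = 82
Step 2: u1 = d1 + r1*t and u2 = d2 + r2*t, so (d1 + r1*t) + (d2 + r2*t) = 82
Step 3: t = (82 - 2 - 8)/(48 + 64) = 72/112 = 9/14
Step 4: u1 = d1 + r1*t = 2 + 48 * 9/14 = 230/7
Step 5: (Check: u2 = d2 + r2*t = 344/7; u1+u2 = 230/7 + 344/7 = 82, on the frontier.)

230/7


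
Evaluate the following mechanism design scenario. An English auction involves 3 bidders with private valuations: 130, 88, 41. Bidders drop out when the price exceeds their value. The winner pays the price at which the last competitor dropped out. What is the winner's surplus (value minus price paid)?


Step 1: Identify the highest value: 130
Step 2: Identify the second-highest value: 88
Step 3: The final price = second-highest value = 88
Step 4: Surplus = 130 - 88 = 42

42


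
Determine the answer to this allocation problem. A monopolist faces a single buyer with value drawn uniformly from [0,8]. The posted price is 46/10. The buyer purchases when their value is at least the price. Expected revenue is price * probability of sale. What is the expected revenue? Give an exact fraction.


Step 1: Posted price r = 23/5, value support [0,8]
Step 2: P(v >= r) = (8 - 23/5)/8 = 17/40
Step 3: Expected revenue = r * P(v >= r) = 23/5 * 17/40
Step 4: Revenue = 391/200

391/200


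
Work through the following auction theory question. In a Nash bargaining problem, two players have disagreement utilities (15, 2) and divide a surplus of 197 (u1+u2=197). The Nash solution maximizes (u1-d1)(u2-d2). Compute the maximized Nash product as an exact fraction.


Step 1: The Nash solution splits surplus symmetrically above the disagreement point
Step 2: u1 = (total + d1 - d2)/2 = (197 + 15 - 2)/2 = 105
Step 3: u2 = (total - d1 + d2)/2 = (197 - 15 + 2)/2 = 92
Step 4: Nash product = (105 - 15) * (92 - 2)
Step 5: = 90 * 90 = 8100

8100


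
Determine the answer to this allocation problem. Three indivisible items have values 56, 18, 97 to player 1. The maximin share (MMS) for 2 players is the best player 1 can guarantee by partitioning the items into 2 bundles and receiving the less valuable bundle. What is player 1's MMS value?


Step 1: Item values = 56, 18, 97
Step 2: Enumerate all 2-bundle partitions and take the smaller bundle:
  Partition 1: {56} vs {18,97} -> bundles 56, 115; min = 56
  Partition 2: {18} vs {56,97} -> bundles 18, 153; min = 18
  Partition 3: {97} vs {56,18} -> bundles 97, 74; min = 74
Step 3: MMS = max(56, 18, 74) = 74

74


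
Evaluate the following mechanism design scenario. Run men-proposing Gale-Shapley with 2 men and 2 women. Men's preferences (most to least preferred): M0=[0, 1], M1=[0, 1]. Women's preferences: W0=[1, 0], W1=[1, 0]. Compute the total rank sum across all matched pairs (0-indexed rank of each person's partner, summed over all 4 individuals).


Step 1: Run Gale-Shapley (men propose, women hold best offer):
  M0 proposes to W0; she accepts
  M1 proposes to W0; she switches from M0
  M0 proposes to W1; she accepts
Step 2: Final matching: W0-M1, W1-M0
Step 3: 0-indexed ranks (man's rank of his match, then woman's): 0 + 0 + 1 + 1
Step 4: Total rank sum = 2

2


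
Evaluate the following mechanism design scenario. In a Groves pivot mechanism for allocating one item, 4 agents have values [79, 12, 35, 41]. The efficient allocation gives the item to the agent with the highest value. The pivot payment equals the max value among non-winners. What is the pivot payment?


Step 1: The efficient winner is agent 0 with value 79
Step 2: Other agents' values: [12, 35, 41]
Step 3: Pivot payment = max(others) = 41
Step 4: The winner pays 41

41


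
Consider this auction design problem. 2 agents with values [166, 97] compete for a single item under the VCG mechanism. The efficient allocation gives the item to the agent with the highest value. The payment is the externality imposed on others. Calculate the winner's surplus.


Step 1: The winner is the agent with the highest value: agent 0 with value 166
Step 2: Values of other agents: [97]
Step 3: VCG payment = max of others' values = 97
Step 4: Surplus = 166 - 97 = 69

69


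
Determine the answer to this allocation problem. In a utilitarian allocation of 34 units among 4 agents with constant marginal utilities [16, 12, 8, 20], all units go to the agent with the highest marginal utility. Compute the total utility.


Step 1: The marginal utilities are [16, 12, 8, 20]
Step 2: The highest marginal utility is 20
Step 3: All 34 units go to that agent
Step 4: Total utility = 20 * 34 = 680

680


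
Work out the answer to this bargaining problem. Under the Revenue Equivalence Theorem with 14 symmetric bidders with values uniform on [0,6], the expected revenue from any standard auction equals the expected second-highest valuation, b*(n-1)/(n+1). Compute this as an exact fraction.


Step 1: By Revenue Equivalence, expected revenue = b*(n-1)/(n+1)
Step 2: Substituting n = 14, b = 6
Step 3: Revenue = 6*(14-1)/(14+1) = 6*13/15
Step 4: Revenue = 78/15 = 26/5

26/5


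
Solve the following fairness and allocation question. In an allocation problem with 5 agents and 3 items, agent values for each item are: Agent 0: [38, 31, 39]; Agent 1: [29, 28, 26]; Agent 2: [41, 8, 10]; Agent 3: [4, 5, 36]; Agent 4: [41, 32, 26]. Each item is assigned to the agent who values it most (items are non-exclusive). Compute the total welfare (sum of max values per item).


Step 1: For each item, find the maximum value among all agents.
Step 2: Item 0 -> Agent 2 (value 41)
Step 3: Item 1 -> Agent 4 (value 32)
Step 4: Item 2 -> Agent 0 (value 39)
Step 5: Total welfare = 41 + 32 + 39 = 112

112


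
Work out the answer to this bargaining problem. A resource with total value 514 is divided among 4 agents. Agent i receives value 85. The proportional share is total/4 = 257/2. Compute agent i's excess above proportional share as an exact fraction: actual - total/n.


Step 1: Proportional share = 514/4 = 257/2
Step 2: Agent's actual allocation = 85
Step 3: Excess = 85 - 257/2 = -87/2

-87/2


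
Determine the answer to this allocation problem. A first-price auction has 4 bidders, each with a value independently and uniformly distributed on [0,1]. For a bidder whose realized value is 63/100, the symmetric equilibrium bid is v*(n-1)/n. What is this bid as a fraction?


Step 1: The symmetric BNE bidding function is b(v) = v * (n-1) / n
Step 2: Substitute v = 63/100 and n = 4
Step 3: b = 63/100 * 3/4
Step 4: b = 189/400

189/400


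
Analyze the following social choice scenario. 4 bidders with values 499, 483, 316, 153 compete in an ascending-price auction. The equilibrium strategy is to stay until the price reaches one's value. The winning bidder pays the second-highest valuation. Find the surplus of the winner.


Step 1: Identify the highest value: 499
Step 2: Identify the second-highest value: 483
Step 3: The final price = second-highest value = 483
Step 4: Surplus = 499 - 483 = 16

16


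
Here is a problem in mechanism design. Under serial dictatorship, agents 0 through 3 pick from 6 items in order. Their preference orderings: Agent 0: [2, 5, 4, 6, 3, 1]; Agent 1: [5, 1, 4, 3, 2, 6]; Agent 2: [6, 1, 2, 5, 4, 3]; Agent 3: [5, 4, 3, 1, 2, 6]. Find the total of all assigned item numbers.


Step 1: Agent 0 picks item 2
Step 2: Agent 1 picks item 5
Step 3: Agent 2 picks item 6
Step 4: Agent 3 picks item 4
Step 5: Sum = 2 + 5 + 6 + 4 = 17

17


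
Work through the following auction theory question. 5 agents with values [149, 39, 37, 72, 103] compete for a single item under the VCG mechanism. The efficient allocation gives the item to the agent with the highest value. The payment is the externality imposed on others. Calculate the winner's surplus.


Step 1: The winner is the agent with the highest value: agent 0 with value 149
Step 2: Values of other agents: [39, 37, 72, 103]
Step 3: VCG payment = max of others' values = 103
Step 4: Surplus = 149 - 103 = 46

46


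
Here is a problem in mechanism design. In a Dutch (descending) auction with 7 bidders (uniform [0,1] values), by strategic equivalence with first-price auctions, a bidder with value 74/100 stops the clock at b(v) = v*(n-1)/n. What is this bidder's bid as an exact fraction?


Step 1: Dutch auctions are strategically equivalent to first-price auctions
Step 2: The equilibrium bid is b(v) = v*(n-1)/n
Step 3: b = 37/50 * 6/7
Step 4: b = 111/175

111/175


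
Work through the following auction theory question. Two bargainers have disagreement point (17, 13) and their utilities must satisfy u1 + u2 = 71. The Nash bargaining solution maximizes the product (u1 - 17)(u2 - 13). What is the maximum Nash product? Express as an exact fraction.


Step 1: The Nash solution splits surplus symmetrically above the disagreement point
Step 2: u1 = (total + d1 - d2)/2 = (71 + 17 - 13)/2 = 75/2
Step 3: u2 = (total - d1 + d2)/2 = (71 - 17 + 13)/2 = 67/2
Step 4: Nash product = (75/2 - 17) * (67/2 - 13)
Step 5: = 41/2 * 41/2 = 1681/4

1681/4


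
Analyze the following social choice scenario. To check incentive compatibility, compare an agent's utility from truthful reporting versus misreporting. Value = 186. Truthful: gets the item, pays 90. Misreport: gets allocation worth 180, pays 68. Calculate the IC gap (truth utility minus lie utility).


Step 1: U(truth) = value - payment = 186 - 90 = 96
Step 2: U(lie) = allocation - payment = 180 - 68 = 112
Step 3: IC gap = 96 - 112 = -16

-16


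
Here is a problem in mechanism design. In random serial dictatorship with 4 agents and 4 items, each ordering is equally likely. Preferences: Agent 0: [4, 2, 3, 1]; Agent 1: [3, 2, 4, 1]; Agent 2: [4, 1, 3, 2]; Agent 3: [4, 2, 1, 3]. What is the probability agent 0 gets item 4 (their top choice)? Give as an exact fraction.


Step 1: Agent 0 wants item 4
Step 2: There are 24 possible orderings of agents
Step 3: In 8 orderings, agent 0 gets item 4
Step 4: Probability = 8/24 = 1/3

1/3


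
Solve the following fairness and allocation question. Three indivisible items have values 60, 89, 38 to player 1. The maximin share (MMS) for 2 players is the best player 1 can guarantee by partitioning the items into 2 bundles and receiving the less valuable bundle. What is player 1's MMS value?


Step 1: Item values = 60, 89, 38
Step 2: Enumerate all 2-bundle partitions and take the smaller bundle:
  Partition 1: {60} vs {89,38} -> bundles 60, 127; min = 60
  Partition 2: {89} vs {60,38} -> bundles 89, 98; min = 89
  Partition 3: {38} vs {60,89} -> bundles 38, 149; min = 38
Step 3: MMS = max(60, 89, 38) = 89

89


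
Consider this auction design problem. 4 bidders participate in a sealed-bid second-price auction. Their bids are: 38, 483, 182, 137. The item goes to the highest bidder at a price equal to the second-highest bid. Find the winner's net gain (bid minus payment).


Step 1: Sort bids in descending order: 483, 182, 137, 38
Step 2: The winning bid is the highest: 483
Step 3: The payment equals the second-highest bid: 182
Step 4: Surplus = winner's bid - payment = 483 - 182 = 301

301


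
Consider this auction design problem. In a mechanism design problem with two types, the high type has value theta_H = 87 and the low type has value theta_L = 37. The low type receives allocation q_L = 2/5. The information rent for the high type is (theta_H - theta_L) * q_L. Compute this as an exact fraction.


Step 1: theta_H - theta_L = 87 - 37 = 50
Step 2: Information rent = (theta_H - theta_L) * q_L
Step 3: = 50 * 2/5
Step 4: = 20

20


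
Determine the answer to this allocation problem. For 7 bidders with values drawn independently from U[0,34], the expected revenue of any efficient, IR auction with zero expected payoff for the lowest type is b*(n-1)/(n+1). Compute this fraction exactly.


Step 1: By Revenue Equivalence, expected revenue = b*(n-1)/(n+1)
Step 2: Substituting n = 7, b = 34
Step 3: Revenue = 34*(7-1)/(7+1) = 34*6/8
Step 4: Revenue = 204/8 = 51/2

51/2


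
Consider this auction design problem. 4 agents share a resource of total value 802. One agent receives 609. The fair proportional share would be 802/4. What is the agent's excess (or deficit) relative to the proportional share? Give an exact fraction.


Step 1: Proportional share = 802/4 = 401/2
Step 2: Agent's actual allocation = 609
Step 3: Excess = 609 - 401/2 = 817/2

817/2


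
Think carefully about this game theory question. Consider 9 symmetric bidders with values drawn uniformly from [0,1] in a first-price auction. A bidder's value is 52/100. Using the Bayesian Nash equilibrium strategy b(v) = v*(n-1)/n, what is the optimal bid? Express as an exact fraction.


Step 1: The symmetric BNE bidding function is b(v) = v * (n-1) / n
Step 2: Substitute v = 13/25 and n = 9
Step 3: b = 13/25 * 8/9
Step 4: b = 104/225

104/225


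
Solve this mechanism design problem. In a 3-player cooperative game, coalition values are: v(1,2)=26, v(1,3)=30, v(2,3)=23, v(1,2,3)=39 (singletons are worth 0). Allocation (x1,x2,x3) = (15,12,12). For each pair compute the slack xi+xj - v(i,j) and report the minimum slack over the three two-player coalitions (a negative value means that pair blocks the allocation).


Step 1: Slack for coalition (1,2): x1+x2 - v12 = 27 - 26 = 1
Step 2: Slack for coalition (1,3): x1+x3 - v13 = 27 - 30 = -3
Step 3: Slack for coalition (2,3): x2+x3 - v23 = 24 - 23 = 1
Step 4: Minimum slack = min(1, -3, 1) = -3, attained by (1,3); coalition (1,3) can block (slack < 0), so the allocation is not in the core

-3


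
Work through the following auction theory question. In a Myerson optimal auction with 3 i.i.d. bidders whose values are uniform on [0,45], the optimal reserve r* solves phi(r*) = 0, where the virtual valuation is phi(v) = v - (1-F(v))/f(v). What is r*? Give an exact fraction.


Step 1: For U[0,45], F(v) = v/45 and f(v) = 1/45
Step 2: phi(v) = v - (1 - v/45)/(1/45) = v - (45 - v) = 2v - 45
Step 3: Set phi(r*) = 0: 2r* - 45 = 0
Step 4: r* = 45/2 (the number of bidders n = 3 does not enter)

45/2


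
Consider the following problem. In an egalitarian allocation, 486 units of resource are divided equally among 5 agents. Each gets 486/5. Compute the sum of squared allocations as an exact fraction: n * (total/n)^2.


Step 1: Each agent's share = 486/5
Step 2: Square of each share = (486/5)^2 = 236196/25
Step 3: Sum of squares = 5 * 236196/25 = 236196/5

236196/5


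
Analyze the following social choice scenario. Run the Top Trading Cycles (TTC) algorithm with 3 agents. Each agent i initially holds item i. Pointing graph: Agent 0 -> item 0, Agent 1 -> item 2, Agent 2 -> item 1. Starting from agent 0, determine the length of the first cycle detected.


Step 1: Trace the pointer graph from agent 0: 0 -> 0
Step 2: A cycle is detected when we revisit agent 0
Step 3: The cycle is: 0 -> 0
Step 4: Cycle length = 1

1


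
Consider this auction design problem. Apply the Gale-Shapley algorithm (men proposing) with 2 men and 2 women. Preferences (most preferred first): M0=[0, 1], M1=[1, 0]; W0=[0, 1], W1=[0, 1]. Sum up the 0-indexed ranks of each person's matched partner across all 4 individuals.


Step 1: Run Gale-Shapley (men propose, women hold best offer):
  M0 proposes to W0; she accepts
  M1 proposes to W1; she accepts
Step 2: Final matching: W0-M0, W1-M1
Step 3: 0-indexed ranks (man's rank of his match, then woman's): 0 + 0 + 0 + 1
Step 4: Total rank sum = 1

1


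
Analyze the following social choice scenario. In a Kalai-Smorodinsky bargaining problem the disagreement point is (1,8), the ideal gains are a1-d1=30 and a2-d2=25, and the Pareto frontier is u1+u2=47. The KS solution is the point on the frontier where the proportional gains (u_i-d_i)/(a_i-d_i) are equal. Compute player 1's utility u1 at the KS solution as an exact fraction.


Step 1: At the KS point, (u1-d1)/r1 = (u2-d2)/r2 = t and u1+u2 = 47
Step 2: u1 = d1 + r1*t and u2 = d2 + r2*t, so (d1 + r1*t) + (d2 + r2*t) = 47
Step 3: t = (47 - 1 - 8)/(30 + 25) = 38/55
Step 4: u1 = d1 + r1*t = 1 + 30 * 38/55 = 239/11
Step 5: (Check: u2 = d2 + r2*t = 278/11; u1+u2 = 239/11 + 278/11 = 47, on the frontier.)

239/11


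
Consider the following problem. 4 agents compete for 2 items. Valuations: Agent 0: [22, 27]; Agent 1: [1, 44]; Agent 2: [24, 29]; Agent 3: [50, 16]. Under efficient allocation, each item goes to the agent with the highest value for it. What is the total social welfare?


Step 1: For each item, find the maximum value among all agents.
Step 2: Item 0 -> Agent 3 (value 50)
Step 3: Item 1 -> Agent 1 (value 44)
Step 4: Total welfare = 50 + 44 = 94

94


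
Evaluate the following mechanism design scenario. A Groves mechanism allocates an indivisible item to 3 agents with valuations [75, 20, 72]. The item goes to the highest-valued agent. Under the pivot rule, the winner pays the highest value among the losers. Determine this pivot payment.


Step 1: The efficient winner is agent 0 with value 75
Step 2: Other agents' values: [20, 72]
Step 3: Pivot payment = max(others) = 72
Step 4: The winner pays 72

72


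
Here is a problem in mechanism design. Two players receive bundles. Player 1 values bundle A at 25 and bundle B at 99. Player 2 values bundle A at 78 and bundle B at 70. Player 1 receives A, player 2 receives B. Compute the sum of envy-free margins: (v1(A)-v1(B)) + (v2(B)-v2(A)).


Step 1: Player 1's margin = v1(A) - v1(B) = 25 - 99 = -74
Step 2: Player 2's margin = v2(B) - v2(A) = 70 - 78 = -8
Step 3: Total margin = -74 + -8 = -82

-82


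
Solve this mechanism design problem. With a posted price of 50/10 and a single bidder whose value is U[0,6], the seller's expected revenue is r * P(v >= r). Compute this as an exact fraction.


Step 1: Posted price r = 5, value support [0,6]
Step 2: P(v >= r) = (6 - 5)/6 = 1/6
Step 3: Expected revenue = r * P(v >= r) = 5 * 1/6
Step 4: Revenue = 5/6

5/6


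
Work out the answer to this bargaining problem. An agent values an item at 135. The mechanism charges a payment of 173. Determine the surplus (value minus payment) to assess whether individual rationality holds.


Step 1: Surplus = value - payment = 135 - 173 = -38
Step 2: IR is violated (surplus < 0)

-38


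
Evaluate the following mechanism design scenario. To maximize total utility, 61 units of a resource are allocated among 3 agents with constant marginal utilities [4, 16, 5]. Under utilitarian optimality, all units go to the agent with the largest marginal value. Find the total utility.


Step 1: The marginal utilities are [4, 16, 5]
Step 2: The highest marginal utility is 16
Step 3: All 61 units go to that agent
Step 4: Total utility = 16 * 61 = 976

976


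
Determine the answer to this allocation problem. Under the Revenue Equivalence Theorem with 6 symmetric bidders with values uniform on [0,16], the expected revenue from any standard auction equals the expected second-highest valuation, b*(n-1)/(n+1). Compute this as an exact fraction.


Step 1: By Revenue Equivalence, expected revenue = b*(n-1)/(n+1)
Step 2: Substituting n = 6, b = 16
Step 3: Revenue = 16*(6-1)/(6+1) = 16*5/7
Step 4: Revenue = 80/7

80/7


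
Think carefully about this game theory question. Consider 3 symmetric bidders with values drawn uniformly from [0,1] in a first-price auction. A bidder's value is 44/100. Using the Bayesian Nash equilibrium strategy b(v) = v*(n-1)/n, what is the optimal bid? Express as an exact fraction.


Step 1: The symmetric BNE bidding function is b(v) = v * (n-1) / n
Step 2: Substitute v = 11/25 and n = 3
Step 3: b = 11/25 * 2/3
Step 4: b = 22/75

22/75


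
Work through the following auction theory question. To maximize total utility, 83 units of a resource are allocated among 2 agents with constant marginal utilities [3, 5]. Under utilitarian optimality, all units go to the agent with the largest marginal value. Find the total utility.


Step 1: The marginal utilities are [3, 5]
Step 2: The highest marginal utility is 5
Step 3: All 83 units go to that agent
Step 4: Total utility = 5 * 83 = 415

415


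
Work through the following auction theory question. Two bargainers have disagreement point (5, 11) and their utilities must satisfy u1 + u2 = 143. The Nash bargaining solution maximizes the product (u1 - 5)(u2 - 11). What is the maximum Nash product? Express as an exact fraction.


Step 1: The Nash solution splits surplus symmetrically above the disagreement point
Step 2: u1 = (total + d1 - d2)/2 = (143 + 5 - 11)/2 = 137/2
Step 3: u2 = (total - d1 + d2)/2 = (143 - 5 + 11)/2 = 149/2
Step 4: Nash product = (137/2 - 5) * (149/2 - 11)
Step 5: = 127/2 * 127/2 = 16129/4

16129/4


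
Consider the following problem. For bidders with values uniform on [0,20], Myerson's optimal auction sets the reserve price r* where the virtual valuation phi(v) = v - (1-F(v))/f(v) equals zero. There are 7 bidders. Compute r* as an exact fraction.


Step 1: For U[0,20], F(v) = v/20 and f(v) = 1/20
Step 2: phi(v) = v - (1 - v/20)/(1/20) = v - (20 - v) = 2v - 20
Step 3: Set phi(r*) = 0: 2r* - 20 = 0
Step 4: r* = 20/2 = 10 (the number of bidders n = 7 does not enter)

10


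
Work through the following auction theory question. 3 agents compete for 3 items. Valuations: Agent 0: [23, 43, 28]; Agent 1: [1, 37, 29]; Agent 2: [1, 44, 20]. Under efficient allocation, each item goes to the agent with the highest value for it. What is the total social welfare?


Step 1: For each item, find the maximum value among all agents.
Step 2: Item 0 -> Agent 0 (value 23)
Step 3: Item 1 -> Agent 2 (value 44)
Step 4: Item 2 -> Agent 1 (value 29)
Step 5: Total welfare = 23 + 44 + 29 = 96

96


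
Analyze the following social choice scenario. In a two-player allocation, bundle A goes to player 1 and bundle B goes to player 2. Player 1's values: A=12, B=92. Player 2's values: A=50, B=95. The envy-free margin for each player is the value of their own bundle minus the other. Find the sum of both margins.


Step 1: Player 1's margin = v1(A) - v1(B) = 12 - 92 = -80
Step 2: Player 2's margin = v2(B) - v2(A) = 95 - 50 = 45
Step 3: Total margin = -80 + 45 = -35

-35


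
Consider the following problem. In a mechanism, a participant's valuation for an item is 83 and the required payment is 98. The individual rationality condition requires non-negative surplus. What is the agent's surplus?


Step 1: Surplus = value - payment = 83 - 98 = -15
Step 2: IR is violated (surplus < 0)

-15


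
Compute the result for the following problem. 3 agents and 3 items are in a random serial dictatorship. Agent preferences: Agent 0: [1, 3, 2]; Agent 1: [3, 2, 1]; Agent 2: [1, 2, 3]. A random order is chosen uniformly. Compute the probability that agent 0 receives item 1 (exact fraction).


Step 1: Agent 0 wants item 1
Step 2: There are 6 possible orderings of agents
Step 3: In 3 orderings, agent 0 gets item 1
Step 4: Probability = 3/6 = 1/2

1/2


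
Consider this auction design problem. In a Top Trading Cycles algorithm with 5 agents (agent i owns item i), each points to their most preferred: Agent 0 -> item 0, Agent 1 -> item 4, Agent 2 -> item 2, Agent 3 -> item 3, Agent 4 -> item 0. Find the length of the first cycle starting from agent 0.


Step 1: Trace the pointer graph from agent 0: 0 -> 0
Step 2: A cycle is detected when we revisit agent 0
Step 3: The cycle is: 0 -> 0
Step 4: Cycle length = 1

1


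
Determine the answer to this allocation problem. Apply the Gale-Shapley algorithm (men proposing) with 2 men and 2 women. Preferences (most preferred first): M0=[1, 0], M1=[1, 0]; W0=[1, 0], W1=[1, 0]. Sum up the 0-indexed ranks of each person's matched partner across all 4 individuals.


Step 1: Run Gale-Shapley (men propose, women hold best offer):
  M0 proposes to W1; she accepts
  M1 proposes to W1; she switches from M0
  M0 proposes to W0; she accepts
Step 2: Final matching: W0-M0, W1-M1
Step 3: 0-indexed ranks (man's rank of his match, then woman's): 1 + 1 + 0 + 0
Step 4: Total rank sum = 2

2


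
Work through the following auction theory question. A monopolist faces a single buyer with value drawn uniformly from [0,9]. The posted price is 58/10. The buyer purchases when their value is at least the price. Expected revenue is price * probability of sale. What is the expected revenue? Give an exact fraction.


Step 1: Posted price r = 29/5, value support [0,9]
Step 2: P(v >= r) = (9 - 29/5)/9 = 16/45
Step 3: Expected revenue = r * P(v >= r) = 29/5 * 16/45
Step 4: Revenue = 464/225

464/225


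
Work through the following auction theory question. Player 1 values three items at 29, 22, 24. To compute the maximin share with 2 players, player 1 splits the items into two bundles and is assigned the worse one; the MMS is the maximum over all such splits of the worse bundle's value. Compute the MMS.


Step 1: Item values = 29, 22, 24
Step 2: Enumerate all 2-bundle partitions and take the smaller bundle:
  Partition 1: {29} vs {22,24} -> bundles 29, 46; min = 29
  Partition 2: {22} vs {29,24} -> bundles 22, 53; min = 22
  Partition 3: {24} vs {29,22} -> bundles 24, 51; min = 24
Step 3: MMS = max(29, 22, 24) = 29

29


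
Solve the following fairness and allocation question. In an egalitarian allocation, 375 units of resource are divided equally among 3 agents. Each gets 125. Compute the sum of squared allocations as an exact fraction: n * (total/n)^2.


Step 1: Each agent's share = 375/3 = 125
Step 2: Square of each share = (125)^2 = 15625
Step 3: Sum of squares = 3 * 15625 = 46875

46875


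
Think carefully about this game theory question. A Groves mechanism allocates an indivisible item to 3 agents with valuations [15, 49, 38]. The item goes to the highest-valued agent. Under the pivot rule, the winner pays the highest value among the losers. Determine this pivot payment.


Step 1: The efficient winner is agent 1 with value 49
Step 2: Other agents' values: [15, 38]
Step 3: Pivot payment = max(others) = 38
Step 4: The winner pays 38

38


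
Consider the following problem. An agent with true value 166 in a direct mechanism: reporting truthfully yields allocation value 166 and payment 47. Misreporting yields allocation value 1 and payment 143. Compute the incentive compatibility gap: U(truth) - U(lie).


Step 1: U(truth) = value - payment = 166 - 47 = 119
Step 2: U(lie) = allocation - payment = 1 - 143 = -142
Step 3: IC gap = 119 - (-142) = 261

261


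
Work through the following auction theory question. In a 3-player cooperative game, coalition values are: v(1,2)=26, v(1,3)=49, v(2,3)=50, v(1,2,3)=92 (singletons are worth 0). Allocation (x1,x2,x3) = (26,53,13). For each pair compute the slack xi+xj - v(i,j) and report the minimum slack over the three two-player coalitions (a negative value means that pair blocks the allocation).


Step 1: Slack for coalition (1,2): x1+x2 - v12 = 79 - 26 = 53
Step 2: Slack for coalition (1,3): x1+x3 - v13 = 39 - 49 = -10
Step 3: Slack for coalition (2,3): x2+x3 - v23 = 66 - 50 = 16
Step 4: Minimum slack = min(53, -10, 16) = -10, attained by (1,3); coalition (1,3) can block (slack < 0), so the allocation is not in the core

-10


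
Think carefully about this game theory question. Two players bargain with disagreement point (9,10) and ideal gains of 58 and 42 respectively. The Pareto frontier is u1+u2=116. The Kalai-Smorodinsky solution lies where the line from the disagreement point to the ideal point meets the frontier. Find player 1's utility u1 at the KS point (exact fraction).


Step 1: At the KS point, (u1-d1)/r1 = (u2-d2)/r2 = t and u1+u2 = 116
Step 2: u1 = d1 + r1*t and u2 = d2 + r2*t, so (d1 + r1*t) + (d2 + r2*t) = 116
Step 3: t = (116 - 9 - 10)/(58 + 42) = 97/100
Step 4: u1 = d1 + r1*t = 9 + 58 * 97/100 = 3263/50
Step 5: (Check: u2 = d2 + r2*t = 2537/50; u1+u2 = 3263/50 + 2537/50 = 116, on the frontier.)

3263/50


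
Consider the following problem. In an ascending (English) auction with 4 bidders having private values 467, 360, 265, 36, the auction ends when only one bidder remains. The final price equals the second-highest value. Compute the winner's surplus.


Step 1: Identify the highest value: 467
Step 2: Identify the second-highest value: 360
Step 3: The final price = second-highest value = 360
Step 4: Surplus = 467 - 360 = 107

107


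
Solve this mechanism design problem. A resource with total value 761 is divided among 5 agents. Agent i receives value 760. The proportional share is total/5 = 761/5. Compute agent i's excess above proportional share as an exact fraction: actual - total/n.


Step 1: Proportional share = 761/5
Step 2: Agent's actual allocation = 760
Step 3: Excess = 760 - 761/5 = 3039/5

3039/5


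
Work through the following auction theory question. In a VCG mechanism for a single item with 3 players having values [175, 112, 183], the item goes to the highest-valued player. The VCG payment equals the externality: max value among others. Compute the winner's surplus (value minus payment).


Step 1: The winner is the agent with the highest value: agent 2 with value 183
Step 2: Values of other agents: [175, 112]
Step 3: VCG payment = max of others' values = 175
Step 4: Surplus = 183 - 175 = 8

8


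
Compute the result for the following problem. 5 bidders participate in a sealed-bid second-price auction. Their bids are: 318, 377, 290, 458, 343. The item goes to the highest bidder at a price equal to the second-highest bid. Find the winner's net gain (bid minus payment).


Step 1: Sort bids in descending order: 458, 377, 343, 318, 290
Step 2: The winning bid is the highest: 458
Step 3: The payment equals the second-highest bid: 377
Step 4: Surplus = winner's bid - payment = 458 - 377 = 81

81


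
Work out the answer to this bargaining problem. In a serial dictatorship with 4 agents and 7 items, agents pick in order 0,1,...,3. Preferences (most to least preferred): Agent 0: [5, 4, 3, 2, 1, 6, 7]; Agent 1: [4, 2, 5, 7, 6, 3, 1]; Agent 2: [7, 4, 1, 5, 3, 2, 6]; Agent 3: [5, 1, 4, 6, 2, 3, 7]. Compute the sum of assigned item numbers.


Step 1: Agent 0 picks item 5
Step 2: Agent 1 picks item 4
Step 3: Agent 2 picks item 7
Step 4: Agent 3 picks item 1
Step 5: Sum = 5 + 4 + 7 + 1 = 17

17


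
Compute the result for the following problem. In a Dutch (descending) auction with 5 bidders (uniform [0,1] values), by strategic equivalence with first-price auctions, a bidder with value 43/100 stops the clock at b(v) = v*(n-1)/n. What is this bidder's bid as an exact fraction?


Step 1: Dutch auctions are strategically equivalent to first-price auctions
Step 2: The equilibrium bid is b(v) = v*(n-1)/n
Step 3: b = 43/100 * 4/5
Step 4: b = 43/125

43/125


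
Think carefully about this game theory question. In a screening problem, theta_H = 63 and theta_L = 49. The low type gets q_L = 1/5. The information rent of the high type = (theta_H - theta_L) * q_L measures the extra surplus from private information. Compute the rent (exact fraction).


Step 1: theta_H - theta_L = 63 - 49 = 14
Step 2: Information rent = (theta_H - theta_L) * q_L
Step 3: = 14 * 1/5
Step 4: = 14/5

14/5


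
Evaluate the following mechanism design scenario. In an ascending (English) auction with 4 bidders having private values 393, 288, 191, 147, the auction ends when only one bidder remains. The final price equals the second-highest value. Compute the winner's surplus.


Step 1: Identify the highest value: 393
Step 2: Identify the second-highest value: 288
Step 3: The final price = second-highest value = 288
Step 4: Surplus = 393 - 288 = 105

105


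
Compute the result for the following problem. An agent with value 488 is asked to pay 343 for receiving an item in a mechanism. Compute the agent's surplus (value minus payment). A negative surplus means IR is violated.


Step 1: Surplus = value - payment = 488 - 343 = 145
Step 2: IR is satisfied (surplus >= 0)

145


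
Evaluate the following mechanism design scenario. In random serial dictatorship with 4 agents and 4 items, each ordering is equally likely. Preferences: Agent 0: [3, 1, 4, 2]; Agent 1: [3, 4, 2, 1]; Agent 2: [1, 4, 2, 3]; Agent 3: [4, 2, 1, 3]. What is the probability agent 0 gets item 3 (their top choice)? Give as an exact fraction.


Step 1: Agent 0 wants item 3
Step 2: There are 24 possible orderings of agents
Step 3: In 12 orderings, agent 0 gets item 3
Step 4: Probability = 12/24 = 1/2

1/2


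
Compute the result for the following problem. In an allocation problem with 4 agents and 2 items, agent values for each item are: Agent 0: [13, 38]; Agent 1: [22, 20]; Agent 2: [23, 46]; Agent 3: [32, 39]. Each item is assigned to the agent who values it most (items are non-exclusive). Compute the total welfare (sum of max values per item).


Step 1: For each item, find the maximum value among all agents.
Step 2: Item 0 -> Agent 3 (value 32)
Step 3: Item 1 -> Agent 2 (value 46)
Step 4: Total welfare = 32 + 46 = 78

78


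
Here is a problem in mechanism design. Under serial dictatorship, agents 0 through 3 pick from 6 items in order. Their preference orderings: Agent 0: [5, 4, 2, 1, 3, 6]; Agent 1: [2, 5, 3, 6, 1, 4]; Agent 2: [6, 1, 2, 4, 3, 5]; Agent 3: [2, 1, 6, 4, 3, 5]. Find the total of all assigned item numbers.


Step 1: Agent 0 picks item 5
Step 2: Agent 1 picks item 2
Step 3: Agent 2 picks item 6
Step 4: Agent 3 picks item 1
Step 5: Sum = 5 + 2 + 6 + 1 = 14

14


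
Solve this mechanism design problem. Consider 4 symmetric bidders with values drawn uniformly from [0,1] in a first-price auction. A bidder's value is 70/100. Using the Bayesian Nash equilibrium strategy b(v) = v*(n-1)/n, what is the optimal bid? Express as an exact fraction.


Step 1: The symmetric BNE bidding function is b(v) = v * (n-1) / n
Step 2: Substitute v = 7/10 and n = 4
Step 3: b = 7/10 * 3/4
Step 4: b = 21/40

21/40


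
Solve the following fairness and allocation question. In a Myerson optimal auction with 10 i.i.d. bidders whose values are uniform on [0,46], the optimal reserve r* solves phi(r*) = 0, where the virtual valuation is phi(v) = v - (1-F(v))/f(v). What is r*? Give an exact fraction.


Step 1: For U[0,46], F(v) = v/46 and f(v) = 1/46
Step 2: phi(v) = v - (1 - v/46)/(1/46) = v - (46 - v) = 2v - 46
Step 3: Set phi(r*) = 0: 2r* - 46 = 0
Step 4: r* = 46/2 = 23 (the number of bidders n = 10 does not enter)

23


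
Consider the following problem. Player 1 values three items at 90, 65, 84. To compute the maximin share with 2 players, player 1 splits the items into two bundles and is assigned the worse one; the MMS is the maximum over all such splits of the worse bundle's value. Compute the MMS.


Step 1: Item values = 90, 65, 84
Step 2: Enumerate all 2-bundle partitions and take the smaller bundle:
  Partition 1: {90} vs {65,84} -> bundles 90, 149; min = 90
  Partition 2: {65} vs {90,84} -> bundles 65, 174; min = 65
  Partition 3: {84} vs {90,65} -> bundles 84, 155; min = 84
Step 3: MMS = max(90, 65, 84) = 90

90
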